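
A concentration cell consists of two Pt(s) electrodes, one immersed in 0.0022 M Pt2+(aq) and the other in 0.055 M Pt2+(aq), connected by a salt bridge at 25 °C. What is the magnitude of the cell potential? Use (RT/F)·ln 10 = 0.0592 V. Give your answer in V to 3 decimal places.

0.041 V

For a concentration cell E°cell = 0, since both electrodes use the same couple.
The compartment with the higher Pt2+(aq) concentration (0.055 M) acts as the cathode; ions are reduced there and produced at the dilute (0.0022 M) anode.
With n = 2, Ecell = −(0.0592/2)·log([dilute]/[conc]) = −(0.0592/2)·log(0.0022/0.055) = +0.041 V.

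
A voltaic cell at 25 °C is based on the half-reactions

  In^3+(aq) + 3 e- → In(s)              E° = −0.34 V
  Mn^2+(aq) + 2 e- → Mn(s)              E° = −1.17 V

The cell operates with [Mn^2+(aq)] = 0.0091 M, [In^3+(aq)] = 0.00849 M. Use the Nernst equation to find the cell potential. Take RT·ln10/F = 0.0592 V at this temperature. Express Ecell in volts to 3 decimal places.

In³⁺/In is reduced (cathode, E° = −0.34 V) and Mn²⁺/Mn is oxidized (anode).
E°cell = −0.34 − (−1.17) = +0.83 V, with n = 6 electrons transferred.
Balancing gives 2 In^3+(aq) + 3 Mn(s) → 2 In(s) + 3 Mn^2+(aq); hence Q = [Mn^2+(aq)]^3 / [In^3+(aq)]^2 = 0.0105 (log Q = −1.981).
Applying E = E° − (RT ln10/nF)·log Q gives +0.83 − (0.0592/6)(−1.981) = +0.850 V.

+0.850 V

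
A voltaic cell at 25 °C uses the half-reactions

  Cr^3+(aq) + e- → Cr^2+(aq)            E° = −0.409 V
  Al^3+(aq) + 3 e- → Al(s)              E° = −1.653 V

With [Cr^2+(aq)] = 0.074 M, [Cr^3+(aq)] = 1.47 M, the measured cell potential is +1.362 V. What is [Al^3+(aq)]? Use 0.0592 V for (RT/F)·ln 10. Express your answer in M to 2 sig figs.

0.0082 M

With Cr³⁺/Cr²⁺ at the cathode and Al³⁺/Al at the anode, E°cell = −0.409 − (−1.653) = +1.244 V (n = 3).
Since E = E° − (0.0592/n)·log Q, log Q = n(E° − E)/0.0592 = −5.980.
For 3 Cr^3+(aq) + Al(s) → 3 Cr^2+(aq) + Al^3+(aq), the reaction quotient is Q = ([Cr^2+(aq)]^3·[Al^3+(aq)]) / [Cr^3+(aq)]^3.
Isolating [Al^3+(aq)] in Q = 10^{−5.980} yields log [Al^3+(aq)] = −2.086, i.e. 0.0082 M.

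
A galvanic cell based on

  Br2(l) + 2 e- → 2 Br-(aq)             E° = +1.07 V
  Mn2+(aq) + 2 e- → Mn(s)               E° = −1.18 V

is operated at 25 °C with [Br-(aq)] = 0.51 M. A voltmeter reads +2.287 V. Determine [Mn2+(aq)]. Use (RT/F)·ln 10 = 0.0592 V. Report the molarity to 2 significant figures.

0.22 M

With Br₂/Br⁻ at the cathode and Mn²⁺/Mn at the anode, E°cell = +1.07 − (−1.18) = +2.25 V (n = 2).
Since E = E° − (0.0592/n)·log Q, log Q = n(E° − E)/0.0592 = −1.250.
The balanced reaction is Br2(l) + Mn(s) → 2 Br-(aq) + Mn2+(aq), so Q = [Br-(aq)]^2·[Mn2+(aq)].
Isolating [Mn2+(aq)] in Q = 10^{−1.250} yields log [Mn2+(aq)] = −0.665, i.e. 0.22 M.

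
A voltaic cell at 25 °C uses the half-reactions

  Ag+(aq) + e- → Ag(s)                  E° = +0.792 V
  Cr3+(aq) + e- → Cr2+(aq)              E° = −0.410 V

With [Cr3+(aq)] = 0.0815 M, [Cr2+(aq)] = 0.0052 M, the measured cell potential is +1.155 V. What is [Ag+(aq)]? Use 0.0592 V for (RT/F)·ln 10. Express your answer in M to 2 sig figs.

2.5 M

The Ag⁺/Ag couple has the larger reduction potential, so it is the cathode: E°cell = +0.792 − (−0.410) = +1.202 V and n = 1.
From the Nernst equation, log Q = n(E° − E)/0.0592 = 1·(+1.202 − (+1.155))/0.0592 = 0.794.
For Ag+(aq) + Cr2+(aq) → Ag(s) + Cr3+(aq), the reaction quotient is Q = [Cr3+(aq)] / ([Ag+(aq)]·[Cr2+(aq)]).
Isolating [Ag+(aq)] in Q = 10^{0.794} yields log [Ag+(aq)] = 0.401, i.e. 2.5 M.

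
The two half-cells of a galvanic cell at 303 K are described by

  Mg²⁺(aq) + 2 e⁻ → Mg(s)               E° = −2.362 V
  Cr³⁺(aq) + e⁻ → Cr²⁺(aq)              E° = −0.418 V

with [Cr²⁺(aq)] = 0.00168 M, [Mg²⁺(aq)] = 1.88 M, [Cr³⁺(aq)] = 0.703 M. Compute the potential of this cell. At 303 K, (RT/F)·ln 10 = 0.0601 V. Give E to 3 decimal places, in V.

+2.093 V

Cr³⁺/Cr²⁺ is reduced (cathode, E° = −0.418 V) and Mg²⁺/Mg is oxidized (anode).
E°cell = −0.418 − (−2.362) = +1.944 V, with n = 2 electrons transferred.
For the overall reaction 2 Cr³⁺(aq) + Mg(s) → 2 Cr²⁺(aq) + Mg²⁺(aq), Q = ([Cr²⁺(aq)]^2·[Mg²⁺(aq)]) / [Cr³⁺(aq)]^2 = 1.07×10^−5, giving log Q = −4.969.
E = E° − (0.0601/n)·log Q = +1.944 − (0.0601/2)(−4.969) = +2.093 V.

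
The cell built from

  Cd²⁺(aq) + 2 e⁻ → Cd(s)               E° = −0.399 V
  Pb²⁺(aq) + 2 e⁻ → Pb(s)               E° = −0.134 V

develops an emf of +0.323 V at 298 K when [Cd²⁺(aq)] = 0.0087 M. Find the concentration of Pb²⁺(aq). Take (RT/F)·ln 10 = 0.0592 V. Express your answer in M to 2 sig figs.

The Pb²⁺/Pb couple has the larger reduction potential, so it is the cathode: E°cell = −0.134 − (−0.399) = +0.265 V and n = 2.
Since E = E° − (0.0592/n)·log Q, log Q = n(E° − E)/0.0592 = −1.959.
Balancing electrons gives Pb²⁺(aq) + Cd(s) → Pb(s) + Cd²⁺(aq); thus Q = [Cd²⁺(aq)] / [Pb²⁺(aq)].
Solving for the unknown gives log [Pb²⁺(aq)] = −0.101, so [Pb²⁺(aq)] ≈ 0.79 M.

0.79 M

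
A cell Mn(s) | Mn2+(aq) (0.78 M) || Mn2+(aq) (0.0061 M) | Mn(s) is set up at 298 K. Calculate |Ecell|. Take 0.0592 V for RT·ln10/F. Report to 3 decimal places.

For a concentration cell E°cell = 0, since both electrodes use the same couple.
The compartment with the higher Mn2+(aq) concentration (0.78 M) acts as the cathode; ions are reduced there and produced at the dilute (0.0061 M) anode.
With n = 2, Ecell = −(0.0592/2)·log([dilute]/[conc]) = −(0.0592/2)·log(0.0061/0.78) = +0.062 V.

0.062 V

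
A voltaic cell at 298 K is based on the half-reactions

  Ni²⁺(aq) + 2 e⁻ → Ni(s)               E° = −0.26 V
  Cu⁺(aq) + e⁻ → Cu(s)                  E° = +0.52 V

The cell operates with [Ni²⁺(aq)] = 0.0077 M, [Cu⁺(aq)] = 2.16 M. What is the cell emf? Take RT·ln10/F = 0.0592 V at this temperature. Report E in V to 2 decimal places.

Cu⁺/Cu is reduced (cathode, E° = +0.52 V) and Ni²⁺/Ni is oxidized (anode).
The standard potential is +0.52 − (−0.26) = +0.78 V and the balanced reaction transfers n = 2 electrons.
For the overall reaction 2 Cu⁺(aq) + Ni(s) → 2 Cu(s) + Ni²⁺(aq), Q = [Ni²⁺(aq)] / [Cu⁺(aq)]^2 = 0.00165, giving log Q = −2.782.
By the Nernst equation, E = +0.78 − (0.0592/2)·(−2.782) = +0.86 V.

+0.86 V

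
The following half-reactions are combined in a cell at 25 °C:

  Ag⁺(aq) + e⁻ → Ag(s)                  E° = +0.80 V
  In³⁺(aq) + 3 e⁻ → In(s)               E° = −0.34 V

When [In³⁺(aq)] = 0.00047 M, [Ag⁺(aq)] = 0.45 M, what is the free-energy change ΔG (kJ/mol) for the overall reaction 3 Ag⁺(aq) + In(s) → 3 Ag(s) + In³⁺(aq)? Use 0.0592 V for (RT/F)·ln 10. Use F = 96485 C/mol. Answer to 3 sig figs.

−343 kJ/mol

The standard cell potential is +0.80 − (−0.34) = +1.14 V, with n = 3 electrons in the balanced equation.
The reaction quotient is [In³⁺(aq)] / [Ag⁺(aq)]^3 = 0.00516; by Nernst, E = +1.14 − (0.0592/3)(−2.288) = +1.1851 V.
Then ΔG = −nFE = −3 × 96485 × +1.1851 J/mol = −343 kJ/mol.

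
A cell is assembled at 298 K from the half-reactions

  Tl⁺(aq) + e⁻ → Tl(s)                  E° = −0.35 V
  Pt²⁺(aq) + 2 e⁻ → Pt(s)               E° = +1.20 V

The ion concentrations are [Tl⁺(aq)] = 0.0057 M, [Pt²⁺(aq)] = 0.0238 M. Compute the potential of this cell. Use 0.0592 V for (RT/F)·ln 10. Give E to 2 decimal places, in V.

+1.63 V

Since E°(Pt²⁺/Pt) > E°(Tl⁺/Tl), Pt²⁺/Pt serves as the cathode.
E°cell = +1.20 − (−0.35) = +1.55 V, with n = 2 electrons transferred.
The balanced reaction is Pt²⁺(aq) + 2 Tl(s) → Pt(s) + 2 Tl⁺(aq), so Q = [Tl⁺(aq)]^2 / [Pt²⁺(aq)] = 0.00137 and log Q = −2.865.
Applying E = E° − (RT ln10/nF)·log Q gives +1.55 − (0.0592/2)(−2.865) = +1.63 V.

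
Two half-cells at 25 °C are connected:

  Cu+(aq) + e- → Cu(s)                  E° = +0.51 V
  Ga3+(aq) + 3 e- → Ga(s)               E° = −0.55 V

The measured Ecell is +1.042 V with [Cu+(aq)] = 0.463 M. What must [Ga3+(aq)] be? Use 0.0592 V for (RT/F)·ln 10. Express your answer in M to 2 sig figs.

The Cu⁺/Cu couple has the larger reduction potential, so it is the cathode: E°cell = +0.51 − (−0.55) = +1.06 V and n = 3.
Rearranging E = E° − (0.0592/n)·log Q gives log Q = 3(+1.06 − (+1.042))/0.0592 = 0.912.
Balancing electrons gives 3 Cu+(aq) + Ga(s) → 3 Cu(s) + Ga3+(aq); thus Q = [Ga3+(aq)] / [Cu+(aq)]^3.
Solving for the unknown gives log [Ga3+(aq)] = −0.091, so [Ga3+(aq)] ≈ 0.81 M.

0.81 M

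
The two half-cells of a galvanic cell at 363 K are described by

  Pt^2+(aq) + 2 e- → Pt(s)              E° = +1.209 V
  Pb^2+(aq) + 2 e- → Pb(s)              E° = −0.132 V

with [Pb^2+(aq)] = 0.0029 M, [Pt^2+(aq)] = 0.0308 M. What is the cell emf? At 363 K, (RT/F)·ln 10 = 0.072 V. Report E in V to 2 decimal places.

+1.38 V

Since E°(Pt²⁺/Pt) > E°(Pb²⁺/Pb), Pt²⁺/Pt serves as the cathode.
E°cell = +1.209 − (−0.132) = +1.341 V, with n = 2 electrons transferred.
Balancing gives Pt^2+(aq) + Pb(s) → Pt(s) + Pb^2+(aq); hence Q = [Pb^2+(aq)] / [Pt^2+(aq)] = 0.0942 (log Q = −1.026).
Applying E = E° − (RT ln10/nF)·log Q gives +1.341 − (0.072/2)(−1.026) = +1.38 V.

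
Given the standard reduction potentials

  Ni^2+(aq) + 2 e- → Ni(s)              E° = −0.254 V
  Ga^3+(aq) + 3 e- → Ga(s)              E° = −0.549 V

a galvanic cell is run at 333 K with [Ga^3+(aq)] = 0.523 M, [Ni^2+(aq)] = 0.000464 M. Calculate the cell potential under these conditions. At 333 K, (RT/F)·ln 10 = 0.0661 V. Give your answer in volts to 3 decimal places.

+0.191 V

Since E°(Ni²⁺/Ni) > E°(Ga³⁺/Ga), Ni²⁺/Ni serves as the cathode.
The standard potential is −0.254 − (−0.549) = +0.295 V and the balanced reaction transfers n = 6 electrons.
The balanced reaction is 3 Ni^2+(aq) + 2 Ga(s) → 3 Ni(s) + 2 Ga^3+(aq), so Q = [Ga^3+(aq)]^2 / [Ni^2+(aq)]^3 = 2.74×10^9 and log Q = 9.437.
By the Nernst equation, E = +0.295 − (0.0661/6)·(9.437) = +0.191 V.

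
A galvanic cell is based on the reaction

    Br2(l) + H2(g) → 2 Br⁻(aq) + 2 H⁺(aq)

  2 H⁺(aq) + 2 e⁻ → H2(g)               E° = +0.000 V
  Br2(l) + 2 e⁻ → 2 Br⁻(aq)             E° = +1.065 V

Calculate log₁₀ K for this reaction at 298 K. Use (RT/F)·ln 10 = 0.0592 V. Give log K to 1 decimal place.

log K = 36.0

The Br₂/Br⁻ couple is reduced (cathode); E°cell = +1.065 − (+0.000) = +1.065 V with n = 2.
At equilibrium E = 0, so log K = nE°cell / 0.0592 = (2)(+1.065) / 0.0592 = 36.0.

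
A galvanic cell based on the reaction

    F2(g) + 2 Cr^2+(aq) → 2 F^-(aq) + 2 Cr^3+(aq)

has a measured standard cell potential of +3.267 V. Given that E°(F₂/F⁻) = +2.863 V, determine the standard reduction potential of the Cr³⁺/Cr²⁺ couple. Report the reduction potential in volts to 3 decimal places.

−0.404 V

In the reaction as written the F₂/F⁻ couple is reduced (cathode) and Cr³⁺/Cr²⁺ is oxidized (anode), so E°cell = E°(F₂/F⁻) − E°(Cr³⁺/Cr²⁺).
E°(Cr³⁺/Cr²⁺) = E°(cathode) − E°cell = +2.863 − (+3.267) = −0.404 V.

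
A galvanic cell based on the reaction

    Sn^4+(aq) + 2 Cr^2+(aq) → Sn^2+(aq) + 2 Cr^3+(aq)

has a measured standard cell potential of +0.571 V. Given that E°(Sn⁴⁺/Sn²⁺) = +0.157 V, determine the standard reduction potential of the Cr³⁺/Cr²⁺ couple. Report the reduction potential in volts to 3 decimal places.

−0.414 V

In the reaction as written the Sn⁴⁺/Sn²⁺ couple is reduced (cathode) and Cr³⁺/Cr²⁺ is oxidized (anode), so E°cell = E°(Sn⁴⁺/Sn²⁺) − E°(Cr³⁺/Cr²⁺).
E°(Cr³⁺/Cr²⁺) = E°(cathode) − E°cell = +0.157 − (+0.571) = −0.414 V.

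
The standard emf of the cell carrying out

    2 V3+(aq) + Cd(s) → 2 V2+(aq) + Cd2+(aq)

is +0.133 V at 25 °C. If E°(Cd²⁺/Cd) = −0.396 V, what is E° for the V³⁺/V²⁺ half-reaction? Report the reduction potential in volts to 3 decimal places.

In the reaction as written the V³⁺/V²⁺ couple is reduced (cathode) and Cd²⁺/Cd is oxidized (anode), so E°cell = E°(V³⁺/V²⁺) − E°(Cd²⁺/Cd).
E°(V³⁺/V²⁺) = E°cell + E°(anode) = +0.133 + (−0.396) = −0.263 V.

−0.263 V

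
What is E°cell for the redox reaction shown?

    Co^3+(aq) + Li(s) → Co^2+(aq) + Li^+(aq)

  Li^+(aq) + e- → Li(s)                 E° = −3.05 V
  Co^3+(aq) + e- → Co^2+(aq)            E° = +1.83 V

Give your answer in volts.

+4.88 V

Co^3+(aq) gains electrons, so the Co³⁺/Co²⁺ couple is the cathode; the Li⁺/Li couple is the anode.
E°cell = E°(cathode) − E°(anode) = +1.83 − (−3.05) = +4.88 V.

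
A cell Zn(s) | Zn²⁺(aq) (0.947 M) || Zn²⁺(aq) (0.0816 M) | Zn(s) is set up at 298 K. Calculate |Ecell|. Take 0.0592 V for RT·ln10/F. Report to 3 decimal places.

0.032 V

For a concentration cell E°cell = 0, since both electrodes use the same couple.
The compartment with the higher Zn²⁺(aq) concentration (0.947 M) acts as the cathode; ions are reduced there and produced at the dilute (0.0816 M) anode.
With n = 2, Ecell = −(0.0592/2)·log([dilute]/[conc]) = −(0.0592/2)·log(0.0816/0.947) = +0.032 V.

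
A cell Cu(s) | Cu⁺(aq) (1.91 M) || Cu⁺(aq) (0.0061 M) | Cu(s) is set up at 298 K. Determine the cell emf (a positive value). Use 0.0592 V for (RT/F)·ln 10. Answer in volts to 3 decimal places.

For a concentration cell E°cell = 0, since both electrodes use the same couple.
The compartment with the higher Cu⁺(aq) concentration (1.91 M) acts as the cathode; ions are reduced there and produced at the dilute (0.0061 M) anode.
With n = 1, Ecell = −(0.0592/1)·log([dilute]/[conc]) = −(0.0592/1)·log(0.0061/1.91) = +0.148 V.

0.148 V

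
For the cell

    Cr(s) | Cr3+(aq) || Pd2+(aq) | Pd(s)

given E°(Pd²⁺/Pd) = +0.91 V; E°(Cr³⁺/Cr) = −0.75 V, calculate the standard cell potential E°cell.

+1.66 V

By convention the left-hand electrode in cell notation is the anode (oxidation) and the right-hand electrode is the cathode (reduction).
E°cell = E°(right) − E°(left) = +0.91 − (−0.75) = +1.66 V.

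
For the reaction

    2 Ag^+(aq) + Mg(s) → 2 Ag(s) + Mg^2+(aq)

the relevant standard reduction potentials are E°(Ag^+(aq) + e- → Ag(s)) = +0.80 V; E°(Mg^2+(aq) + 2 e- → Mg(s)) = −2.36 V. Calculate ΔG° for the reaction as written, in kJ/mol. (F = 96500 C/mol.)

−610 kJ/mol

In the reaction as written Ag^+(aq) is reduced, so the Ag⁺/Ag couple is the cathode and Mg²⁺/Mg is the anode.
E°cell = +0.80 − (−2.36) = +3.16 V; balancing electrons gives n = 2.
ΔG° = −nFE°cell = −(2)(96500)(+3.16) J/mol = −610 kJ/mol.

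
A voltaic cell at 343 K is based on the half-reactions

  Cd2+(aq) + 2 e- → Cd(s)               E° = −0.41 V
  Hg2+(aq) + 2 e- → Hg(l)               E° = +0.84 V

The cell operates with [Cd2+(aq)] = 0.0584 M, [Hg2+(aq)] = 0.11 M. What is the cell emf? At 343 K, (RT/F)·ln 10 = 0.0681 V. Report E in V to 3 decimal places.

+1.259 V

Since E°(Hg²⁺/Hg) > E°(Cd²⁺/Cd), Hg²⁺/Hg serves as the cathode.
E°cell = +0.84 − (−0.41) = +1.25 V, with n = 2 electrons transferred.
Balancing gives Hg2+(aq) + Cd(s) → Hg(l) + Cd2+(aq); hence Q = [Cd2+(aq)] / [Hg2+(aq)] = 0.531 (log Q = −0.275).
Applying E = E° − (RT ln10/nF)·log Q gives +1.25 − (0.0681/2)(−0.275) = +1.259 V.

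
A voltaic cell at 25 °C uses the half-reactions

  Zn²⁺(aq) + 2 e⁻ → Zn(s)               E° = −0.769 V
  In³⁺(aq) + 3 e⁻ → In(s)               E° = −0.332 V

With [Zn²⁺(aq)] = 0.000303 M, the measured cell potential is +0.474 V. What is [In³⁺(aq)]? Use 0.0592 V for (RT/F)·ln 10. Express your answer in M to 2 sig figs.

0.00040 M

With In³⁺/In at the cathode and Zn²⁺/Zn at the anode, E°cell = −0.332 − (−0.769) = +0.437 V (n = 6).
Rearranging E = E° − (0.0592/n)·log Q gives log Q = 6(+0.437 − (+0.474))/0.0592 = −3.750.
Balancing electrons gives 2 In³⁺(aq) + 3 Zn(s) → 2 In(s) + 3 Zn²⁺(aq); thus Q = [Zn²⁺(aq)]^3 / [In³⁺(aq)]^2.
Solving for the unknown gives log [In³⁺(aq)] = −3.403, so [In³⁺(aq)] ≈ 0.00040 M.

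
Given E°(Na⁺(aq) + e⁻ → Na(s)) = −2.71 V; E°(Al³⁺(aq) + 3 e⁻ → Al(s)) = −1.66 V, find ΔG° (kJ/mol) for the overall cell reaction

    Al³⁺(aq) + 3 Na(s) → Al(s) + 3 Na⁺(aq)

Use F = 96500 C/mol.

−304 kJ/mol

In the reaction as written Al³⁺(aq) is reduced, so the Al³⁺/Al couple is the cathode and Na⁺/Na is the anode.
E°cell = −1.66 − (−2.71) = +1.05 V; balancing electrons gives n = 3.
ΔG° = −nFE°cell = −(3)(96500)(+1.05) J/mol = −304 kJ/mol.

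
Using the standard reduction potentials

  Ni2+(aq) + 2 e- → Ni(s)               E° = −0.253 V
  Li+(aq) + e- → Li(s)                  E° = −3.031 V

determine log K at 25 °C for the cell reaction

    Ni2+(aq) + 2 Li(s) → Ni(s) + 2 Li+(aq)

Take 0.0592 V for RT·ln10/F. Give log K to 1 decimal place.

log K = 93.9

The Ni²⁺/Ni couple is reduced (cathode); E°cell = −0.253 − (−3.031) = +2.778 V with n = 2.
At equilibrium E = 0, so log K = nE°cell / 0.0592 = (2)(+2.778) / 0.0592 = 93.9.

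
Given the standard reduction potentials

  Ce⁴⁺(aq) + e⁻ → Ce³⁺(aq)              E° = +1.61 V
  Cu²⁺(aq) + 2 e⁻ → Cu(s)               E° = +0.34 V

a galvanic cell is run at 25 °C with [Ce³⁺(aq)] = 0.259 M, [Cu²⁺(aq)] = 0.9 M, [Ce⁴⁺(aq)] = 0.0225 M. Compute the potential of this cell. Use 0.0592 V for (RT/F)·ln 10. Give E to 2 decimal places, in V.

Ce⁴⁺/Ce³⁺ is reduced (cathode, E° = +1.61 V) and Cu²⁺/Cu is oxidized (anode).
The standard potential is +1.61 − (+0.34) = +1.27 V and the balanced reaction transfers n = 2 electrons.
The balanced reaction is 2 Ce⁴⁺(aq) + Cu(s) → 2 Ce³⁺(aq) + Cu²⁺(aq), so Q = ([Ce³⁺(aq)]^2·[Cu²⁺(aq)]) / [Ce⁴⁺(aq)]^2 = 119 and log Q = 2.076.
E = E° − (0.0592/n)·log Q = +1.27 − (0.0592/2)(2.076) = +1.21 V.

+1.21 V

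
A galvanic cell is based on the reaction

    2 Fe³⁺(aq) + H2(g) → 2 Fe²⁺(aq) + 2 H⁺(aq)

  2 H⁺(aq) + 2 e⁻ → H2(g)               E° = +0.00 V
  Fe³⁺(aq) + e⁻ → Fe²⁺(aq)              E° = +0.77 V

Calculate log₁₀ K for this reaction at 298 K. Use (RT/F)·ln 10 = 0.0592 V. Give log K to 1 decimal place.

The Fe³⁺/Fe²⁺ couple is reduced (cathode); E°cell = +0.77 − (+0.00) = +0.77 V with n = 2.
At equilibrium E = 0, so log K = nE°cell / 0.0592 = (2)(+0.77) / 0.0592 = 26.0.

log K = 26.0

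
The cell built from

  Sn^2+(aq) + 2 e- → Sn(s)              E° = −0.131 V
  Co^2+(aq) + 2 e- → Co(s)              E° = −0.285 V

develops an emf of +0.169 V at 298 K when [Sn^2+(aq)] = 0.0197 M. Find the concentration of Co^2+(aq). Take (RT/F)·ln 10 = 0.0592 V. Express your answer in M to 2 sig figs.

0.0061 M

Sn²⁺/Sn is the cathode (higher E°); E°cell = −0.131 − (−0.285) = +0.154 V with n = 2.
Rearranging E = E° − (0.0592/n)·log Q gives log Q = 2(+0.154 − (+0.169))/0.0592 = −0.507.
For Sn^2+(aq) + Co(s) → Sn(s) + Co^2+(aq), the reaction quotient is Q = [Co^2+(aq)] / [Sn^2+(aq)].
Isolating [Co^2+(aq)] in Q = 10^{−0.507} yields log [Co^2+(aq)] = −2.213, i.e. 0.0061 M.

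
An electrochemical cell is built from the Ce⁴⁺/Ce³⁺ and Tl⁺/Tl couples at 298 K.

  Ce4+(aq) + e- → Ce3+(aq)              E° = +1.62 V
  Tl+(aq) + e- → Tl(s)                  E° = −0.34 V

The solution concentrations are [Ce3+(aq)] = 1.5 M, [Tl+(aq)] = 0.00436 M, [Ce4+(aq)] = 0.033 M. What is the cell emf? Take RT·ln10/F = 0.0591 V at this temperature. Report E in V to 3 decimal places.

+2.002 V

Since E°(Ce⁴⁺/Ce³⁺) > E°(Tl⁺/Tl), Ce⁴⁺/Ce³⁺ serves as the cathode.
The standard potential is +1.62 − (−0.34) = +1.96 V and the balanced reaction transfers n = 1 electron.
Balancing gives Ce4+(aq) + Tl(s) → Ce3+(aq) + Tl+(aq); hence Q = ([Ce3+(aq)]·[Tl+(aq)]) / [Ce4+(aq)] = 0.198 (log Q = −0.703).
E = E° − (0.0591/n)·log Q = +1.96 − (0.0591/1)(−0.703) = +2.002 V.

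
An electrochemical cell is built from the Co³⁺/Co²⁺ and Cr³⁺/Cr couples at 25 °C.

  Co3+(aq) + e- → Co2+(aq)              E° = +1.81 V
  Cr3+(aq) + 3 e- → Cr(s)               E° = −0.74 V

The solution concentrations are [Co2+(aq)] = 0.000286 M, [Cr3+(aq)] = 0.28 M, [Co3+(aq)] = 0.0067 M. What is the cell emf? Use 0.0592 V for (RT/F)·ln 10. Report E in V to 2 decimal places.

The Co³⁺/Co²⁺ couple has the more positive E°, so it is the cathode; Cr³⁺/Cr is the anode.
E°cell = +1.81 − (−0.74) = +2.55 V, with n = 3 electrons transferred.
The balanced reaction is 3 Co3+(aq) + Cr(s) → 3 Co2+(aq) + Cr3+(aq), so Q = ([Co2+(aq)]^3·[Cr3+(aq)]) / [Co3+(aq)]^3 = 2.18×10^−5 and log Q = −4.662.
Applying E = E° − (RT ln10/nF)·log Q gives +2.55 − (0.0592/3)(−4.662) = +2.64 V.

+2.64 V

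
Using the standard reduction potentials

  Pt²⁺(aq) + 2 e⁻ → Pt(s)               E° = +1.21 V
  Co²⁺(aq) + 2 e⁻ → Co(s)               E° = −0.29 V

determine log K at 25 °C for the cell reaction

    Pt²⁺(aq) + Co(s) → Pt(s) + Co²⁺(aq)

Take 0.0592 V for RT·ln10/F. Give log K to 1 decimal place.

log K = 50.7

The Pt²⁺/Pt couple is reduced (cathode); E°cell = +1.21 − (−0.29) = +1.50 V with n = 2.
At equilibrium E = 0, so log K = nE°cell / 0.0592 = (2)(+1.50) / 0.0592 = 50.7.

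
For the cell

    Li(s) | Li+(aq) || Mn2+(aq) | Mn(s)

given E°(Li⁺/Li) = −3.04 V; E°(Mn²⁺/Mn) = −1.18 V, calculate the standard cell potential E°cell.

By convention the left-hand electrode in cell notation is the anode (oxidation) and the right-hand electrode is the cathode (reduction).
E°cell = E°(right) − E°(left) = −1.18 − (−3.04) = +1.86 V.

+1.86 V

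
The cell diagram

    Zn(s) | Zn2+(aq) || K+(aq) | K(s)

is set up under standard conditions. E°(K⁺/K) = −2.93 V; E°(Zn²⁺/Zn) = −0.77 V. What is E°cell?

By convention the left-hand electrode in cell notation is the anode (oxidation) and the right-hand electrode is the cathode (reduction).
E°cell = E°(right) − E°(left) = −2.93 − (−0.77) = −2.16 V.
The negative sign shows that, as written, the cell would require an external voltage to drive the reaction.

−2.16 V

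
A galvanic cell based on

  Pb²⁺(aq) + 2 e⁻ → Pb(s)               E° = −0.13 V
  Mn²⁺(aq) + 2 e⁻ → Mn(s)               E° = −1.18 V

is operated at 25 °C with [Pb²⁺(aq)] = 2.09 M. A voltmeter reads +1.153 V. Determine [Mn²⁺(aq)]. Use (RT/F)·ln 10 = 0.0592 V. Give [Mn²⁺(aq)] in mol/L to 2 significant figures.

0.00069 M

The Pb²⁺/Pb couple has the larger reduction potential, so it is the cathode: E°cell = −0.13 − (−1.18) = +1.05 V and n = 2.
Since E = E° − (0.0592/n)·log Q, log Q = n(E° − E)/0.0592 = −3.480.
Balancing electrons gives Pb²⁺(aq) + Mn(s) → Pb(s) + Mn²⁺(aq); thus Q = [Mn²⁺(aq)] / [Pb²⁺(aq)].
Solving for the unknown gives log [Mn²⁺(aq)] = −3.160, so [Mn²⁺(aq)] ≈ 0.00069 M.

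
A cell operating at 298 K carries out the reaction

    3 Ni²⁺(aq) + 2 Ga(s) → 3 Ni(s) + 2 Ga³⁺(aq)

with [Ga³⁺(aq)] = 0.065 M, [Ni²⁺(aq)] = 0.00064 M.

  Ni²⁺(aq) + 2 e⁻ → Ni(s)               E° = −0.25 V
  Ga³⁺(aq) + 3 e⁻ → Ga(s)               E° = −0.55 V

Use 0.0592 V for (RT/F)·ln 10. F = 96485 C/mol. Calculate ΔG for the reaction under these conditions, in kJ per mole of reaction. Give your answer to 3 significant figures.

−133 kJ/mol

With Ni²⁺/Ni reduced at the cathode, E°cell = −0.25 − (−0.55) = +0.30 V and n = 6.
Q = [Ga³⁺(aq)]^2 / [Ni²⁺(aq)]^3 = 1.61×10^7, so log Q = 7.207 and E = +0.30 − (0.0592/6)(7.207) = +0.2289 V.
Finally ΔG = −nFE = −(6)(96485 C/mol)(+0.2289 V) = −133 kJ/mol.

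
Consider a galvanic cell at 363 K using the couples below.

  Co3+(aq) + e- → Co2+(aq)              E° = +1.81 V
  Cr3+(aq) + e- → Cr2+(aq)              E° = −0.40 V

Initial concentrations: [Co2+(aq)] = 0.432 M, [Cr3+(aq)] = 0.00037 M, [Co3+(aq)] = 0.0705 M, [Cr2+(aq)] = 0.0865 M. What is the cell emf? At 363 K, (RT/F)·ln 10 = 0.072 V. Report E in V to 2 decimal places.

+2.32 V

Since E°(Co³⁺/Co²⁺) > E°(Cr³⁺/Cr²⁺), Co³⁺/Co²⁺ serves as the cathode.
E°cell = +1.81 − (−0.40) = +2.21 V, with n = 1 electron transferred.
The balanced reaction is Co3+(aq) + Cr2+(aq) → Co2+(aq) + Cr3+(aq), so Q = ([Co2+(aq)]·[Cr3+(aq)]) / ([Co3+(aq)]·[Cr2+(aq)]) = 0.0262 and log Q = −1.582.
Applying E = E° − (RT ln10/nF)·log Q gives +2.21 − (0.072/1)(−1.582) = +2.32 V.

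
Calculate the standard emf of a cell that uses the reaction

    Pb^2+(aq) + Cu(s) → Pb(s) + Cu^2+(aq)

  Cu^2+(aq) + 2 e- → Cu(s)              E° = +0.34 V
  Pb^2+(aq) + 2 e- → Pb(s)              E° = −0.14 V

Pb^2+(aq) gains electrons, so the Pb²⁺/Pb couple is the cathode; the Cu²⁺/Cu couple is the anode.
E°cell = E°(cathode) − E°(anode) = −0.14 − (+0.34) = −0.48 V.

−0.48 V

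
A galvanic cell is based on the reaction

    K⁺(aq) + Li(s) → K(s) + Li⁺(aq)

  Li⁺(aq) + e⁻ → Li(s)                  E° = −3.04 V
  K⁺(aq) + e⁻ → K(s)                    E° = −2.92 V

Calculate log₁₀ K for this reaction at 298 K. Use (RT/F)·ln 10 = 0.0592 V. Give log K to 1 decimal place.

The K⁺/K couple is reduced (cathode); E°cell = −2.92 − (−3.04) = +0.12 V with n = 1.
At equilibrium E = 0, so log K = nE°cell / 0.0592 = (1)(+0.12) / 0.0592 = 2.0.

log K = 2.0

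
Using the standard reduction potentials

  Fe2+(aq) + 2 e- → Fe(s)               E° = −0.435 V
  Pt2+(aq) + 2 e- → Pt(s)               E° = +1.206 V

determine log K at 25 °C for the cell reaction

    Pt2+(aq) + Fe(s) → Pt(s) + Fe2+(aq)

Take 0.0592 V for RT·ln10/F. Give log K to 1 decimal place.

The Pt²⁺/Pt couple is reduced (cathode); E°cell = +1.206 − (−0.435) = +1.641 V with n = 2.
At equilibrium E = 0, so log K = nE°cell / 0.0592 = (2)(+1.641) / 0.0592 = 55.4.

log K = 55.4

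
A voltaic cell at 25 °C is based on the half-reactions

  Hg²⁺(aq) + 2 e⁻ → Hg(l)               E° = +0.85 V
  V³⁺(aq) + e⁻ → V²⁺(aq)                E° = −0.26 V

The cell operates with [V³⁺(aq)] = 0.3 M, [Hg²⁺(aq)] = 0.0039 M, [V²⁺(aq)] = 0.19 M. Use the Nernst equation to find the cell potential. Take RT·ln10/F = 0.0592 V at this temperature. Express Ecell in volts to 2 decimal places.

Hg²⁺/Hg is reduced (cathode, E° = +0.85 V) and V³⁺/V²⁺ is oxidized (anode).
The standard potential is +0.85 − (−0.26) = +1.11 V and the balanced reaction transfers n = 2 electrons.
For the overall reaction Hg²⁺(aq) + 2 V²⁺(aq) → Hg(l) + 2 V³⁺(aq), Q = [V³⁺(aq)]^2 / ([Hg²⁺(aq)]·[V²⁺(aq)]^2) = 639, giving log Q = 2.806.
By the Nernst equation, E = +1.11 − (0.0592/2)·(2.806) = +1.03 V.

+1.03 V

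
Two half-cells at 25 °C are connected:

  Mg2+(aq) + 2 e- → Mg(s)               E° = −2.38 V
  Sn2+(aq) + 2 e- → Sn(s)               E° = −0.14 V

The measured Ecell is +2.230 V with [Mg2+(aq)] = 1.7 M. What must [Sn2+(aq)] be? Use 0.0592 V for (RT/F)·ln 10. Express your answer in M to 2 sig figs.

0.78 M

Sn²⁺/Sn is the cathode (higher E°); E°cell = −0.14 − (−2.38) = +2.24 V with n = 2.
From the Nernst equation, log Q = n(E° − E)/0.0592 = 2·(+2.24 − (+2.230))/0.0592 = 0.338.
Balancing electrons gives Sn2+(aq) + Mg(s) → Sn(s) + Mg2+(aq); thus Q = [Mg2+(aq)] / [Sn2+(aq)].
Substituting the known concentrations and solving, log [Sn2+(aq)] = −0.108 and [Sn2+(aq)] = 0.78 M.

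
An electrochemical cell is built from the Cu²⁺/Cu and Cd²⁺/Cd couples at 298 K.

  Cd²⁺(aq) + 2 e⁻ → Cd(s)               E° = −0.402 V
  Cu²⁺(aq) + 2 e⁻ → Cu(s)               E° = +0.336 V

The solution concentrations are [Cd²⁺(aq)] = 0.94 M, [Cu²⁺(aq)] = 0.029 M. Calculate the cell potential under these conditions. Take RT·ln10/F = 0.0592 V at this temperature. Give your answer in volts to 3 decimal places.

The Cu²⁺/Cu couple has the more positive E°, so it is the cathode; Cd²⁺/Cd is the anode.
E°cell = E°cat − E°an = +0.336 − (−0.402) = +0.738 V; n = 2.
For the overall reaction Cu²⁺(aq) + Cd(s) → Cu(s) + Cd²⁺(aq), Q = [Cd²⁺(aq)] / [Cu²⁺(aq)] = 32.4, giving log Q = 1.511.
By the Nernst equation, E = +0.738 − (0.0592/2)·(1.511) = +0.693 V.

+0.693 V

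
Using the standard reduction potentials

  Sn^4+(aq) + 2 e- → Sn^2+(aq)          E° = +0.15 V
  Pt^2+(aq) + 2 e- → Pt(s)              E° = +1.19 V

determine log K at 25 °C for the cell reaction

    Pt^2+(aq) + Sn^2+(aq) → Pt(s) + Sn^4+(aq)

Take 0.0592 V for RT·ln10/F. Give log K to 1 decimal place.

The Pt²⁺/Pt couple is reduced (cathode); E°cell = +1.19 − (+0.15) = +1.04 V with n = 2.
At equilibrium E = 0, so log K = nE°cell / 0.0592 = (2)(+1.04) / 0.0592 = 35.1.

log K = 35.1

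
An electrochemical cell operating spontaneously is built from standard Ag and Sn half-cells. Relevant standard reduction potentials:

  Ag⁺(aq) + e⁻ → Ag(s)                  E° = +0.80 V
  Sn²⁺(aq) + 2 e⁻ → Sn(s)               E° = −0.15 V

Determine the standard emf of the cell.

+0.95 V

Of the two couples in this cell, the one with the more positive reduction potential is reduced at the cathode: here that is Ag⁺/Ag (+0.80 V); Sn²⁺/Sn (−0.15 V) is the anode.
E°cell = E°(cathode) − E°(anode) = +0.80 − (−0.15) = +0.95 V.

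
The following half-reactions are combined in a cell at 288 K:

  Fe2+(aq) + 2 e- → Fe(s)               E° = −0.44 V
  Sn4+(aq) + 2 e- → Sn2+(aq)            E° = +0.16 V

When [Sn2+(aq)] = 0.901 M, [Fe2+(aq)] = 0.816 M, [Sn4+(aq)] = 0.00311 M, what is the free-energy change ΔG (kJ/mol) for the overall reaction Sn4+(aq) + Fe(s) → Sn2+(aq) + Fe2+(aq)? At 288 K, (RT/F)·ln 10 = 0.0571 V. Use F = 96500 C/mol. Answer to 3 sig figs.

With Sn⁴⁺/Sn²⁺ reduced at the cathode, E°cell = +0.16 − (−0.44) = +0.60 V and n = 2.
The reaction quotient is ([Sn2+(aq)]·[Fe2+(aq)]) / [Sn4+(aq)] = 236; by Nernst, E = +0.60 − (0.0571/2)(2.374) = +0.5322 V.
ΔG = −nFE = −(2)(96500)(+0.5322) J/mol = −103 kJ/mol.

−103 kJ/mol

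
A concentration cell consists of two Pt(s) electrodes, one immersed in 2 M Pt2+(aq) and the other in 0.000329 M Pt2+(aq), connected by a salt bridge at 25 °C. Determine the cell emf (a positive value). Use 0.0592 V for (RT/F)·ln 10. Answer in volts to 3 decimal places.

For a concentration cell E°cell = 0, since both electrodes use the same couple.
The compartment with the higher Pt2+(aq) concentration (2 M) acts as the cathode; ions are reduced there and produced at the dilute (0.000329 M) anode.
With n = 2, Ecell = −(0.0592/2)·log([dilute]/[conc]) = −(0.0592/2)·log(0.000329/2) = +0.112 V.

0.112 V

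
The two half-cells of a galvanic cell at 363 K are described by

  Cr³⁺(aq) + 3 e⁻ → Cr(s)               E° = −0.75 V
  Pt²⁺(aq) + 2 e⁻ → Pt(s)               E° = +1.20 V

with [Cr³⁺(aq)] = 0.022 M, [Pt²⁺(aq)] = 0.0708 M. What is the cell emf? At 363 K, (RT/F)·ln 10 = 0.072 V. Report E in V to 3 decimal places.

+1.948 V

The Pt²⁺/Pt couple has the more positive E°, so it is the cathode; Cr³⁺/Cr is the anode.
E°cell = E°cat − E°an = +1.20 − (−0.75) = +1.95 V; n = 6.
For the overall reaction 3 Pt²⁺(aq) + 2 Cr(s) → 3 Pt(s) + 2 Cr³⁺(aq), Q = [Cr³⁺(aq)]^2 / [Pt²⁺(aq)]^3 = 1.36, giving log Q = 0.135.
E = E° − (0.072/n)·log Q = +1.95 − (0.072/6)(0.135) = +1.948 V.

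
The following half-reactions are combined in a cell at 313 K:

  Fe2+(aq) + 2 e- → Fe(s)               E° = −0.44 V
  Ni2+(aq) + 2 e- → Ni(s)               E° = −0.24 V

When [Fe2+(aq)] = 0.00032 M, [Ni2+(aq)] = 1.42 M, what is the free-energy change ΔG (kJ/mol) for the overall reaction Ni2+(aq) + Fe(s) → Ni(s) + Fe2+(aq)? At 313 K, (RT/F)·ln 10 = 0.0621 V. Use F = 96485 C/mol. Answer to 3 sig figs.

−60.4 kJ/mol

The standard cell potential is −0.24 − (−0.44) = +0.20 V, with n = 2 electrons in the balanced equation.
Here Q = [Fe2+(aq)] / [Ni2+(aq)] = 0.000225 (log Q = −3.647), giving E = +0.20 − (0.0621/2)·(−3.647) = +0.3132 V.
ΔG = −nFE = −(2)(96485)(+0.3132) J/mol = −60.4 kJ/mol.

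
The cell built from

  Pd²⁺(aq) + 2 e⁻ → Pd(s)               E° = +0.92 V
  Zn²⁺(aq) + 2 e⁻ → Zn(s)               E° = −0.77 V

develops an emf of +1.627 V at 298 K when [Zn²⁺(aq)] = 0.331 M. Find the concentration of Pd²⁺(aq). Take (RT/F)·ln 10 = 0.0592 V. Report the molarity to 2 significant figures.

0.0025 M

The Pd²⁺/Pd couple has the larger reduction potential, so it is the cathode: E°cell = +0.92 − (−0.77) = +1.69 V and n = 2.
From the Nernst equation, log Q = n(E° − E)/0.0592 = 2·(+1.69 − (+1.627))/0.0592 = 2.128.
For Pd²⁺(aq) + Zn(s) → Pd(s) + Zn²⁺(aq), the reaction quotient is Q = [Zn²⁺(aq)] / [Pd²⁺(aq)].
Substituting the known concentrations and solving, log [Pd²⁺(aq)] = −2.608 and [Pd²⁺(aq)] = 0.0025 M.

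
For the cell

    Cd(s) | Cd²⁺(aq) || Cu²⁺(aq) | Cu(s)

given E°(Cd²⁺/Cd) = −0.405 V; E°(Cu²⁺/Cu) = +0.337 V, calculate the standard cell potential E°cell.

By convention the left-hand electrode in cell notation is the anode (oxidation) and the right-hand electrode is the cathode (reduction).
E°cell = E°(right) − E°(left) = +0.337 − (−0.405) = +0.742 V.

+0.742 V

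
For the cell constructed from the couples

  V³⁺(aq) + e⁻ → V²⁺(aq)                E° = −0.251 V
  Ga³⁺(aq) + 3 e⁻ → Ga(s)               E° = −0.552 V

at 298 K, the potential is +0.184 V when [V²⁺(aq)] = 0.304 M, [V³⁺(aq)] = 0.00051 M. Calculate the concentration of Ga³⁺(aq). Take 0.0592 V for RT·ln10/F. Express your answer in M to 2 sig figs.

With V³⁺/V²⁺ at the cathode and Ga³⁺/Ga at the anode, E°cell = −0.251 − (−0.552) = +0.301 V (n = 3).
From the Nernst equation, log Q = n(E° − E)/0.0592 = 3·(+0.301 − (+0.184))/0.0592 = 5.929.
Balancing electrons gives 3 V³⁺(aq) + Ga(s) → 3 V²⁺(aq) + Ga³⁺(aq); thus Q = ([V²⁺(aq)]^3·[Ga³⁺(aq)]) / [V³⁺(aq)]^3.
Substituting the known concentrations and solving, log [Ga³⁺(aq)] = −2.397 and [Ga³⁺(aq)] = 0.0040 M.

0.0040 M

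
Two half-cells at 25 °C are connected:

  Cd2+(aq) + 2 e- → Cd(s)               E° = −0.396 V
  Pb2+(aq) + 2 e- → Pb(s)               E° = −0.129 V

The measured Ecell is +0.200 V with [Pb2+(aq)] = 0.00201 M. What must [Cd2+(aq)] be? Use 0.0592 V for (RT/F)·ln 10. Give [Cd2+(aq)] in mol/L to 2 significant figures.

0.37 M

With Pb²⁺/Pb at the cathode and Cd²⁺/Cd at the anode, E°cell = −0.129 − (−0.396) = +0.267 V (n = 2).
Rearranging E = E° − (0.0592/n)·log Q gives log Q = 2(+0.267 − (+0.200))/0.0592 = 2.264.
The balanced reaction is Pb2+(aq) + Cd(s) → Pb(s) + Cd2+(aq), so Q = [Cd2+(aq)] / [Pb2+(aq)].
Solving for the unknown gives log [Cd2+(aq)] = −0.433, so [Cd2+(aq)] ≈ 0.37 M.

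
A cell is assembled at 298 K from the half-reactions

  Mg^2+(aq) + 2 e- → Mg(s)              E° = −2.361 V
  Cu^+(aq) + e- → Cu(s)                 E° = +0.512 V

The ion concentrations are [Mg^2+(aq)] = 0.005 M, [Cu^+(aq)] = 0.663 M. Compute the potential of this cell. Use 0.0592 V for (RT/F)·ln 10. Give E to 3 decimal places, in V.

The Cu⁺/Cu couple has the more positive E°, so it is the cathode; Mg²⁺/Mg is the anode.
The standard potential is +0.512 − (−2.361) = +2.873 V and the balanced reaction transfers n = 2 electrons.
The balanced reaction is 2 Cu^+(aq) + Mg(s) → 2 Cu(s) + Mg^2+(aq), so Q = [Mg^2+(aq)] / [Cu^+(aq)]^2 = 0.0114 and log Q = −1.944.
E = E° − (0.0592/n)·log Q = +2.873 − (0.0592/2)(−1.944) = +2.931 V.

+2.931 V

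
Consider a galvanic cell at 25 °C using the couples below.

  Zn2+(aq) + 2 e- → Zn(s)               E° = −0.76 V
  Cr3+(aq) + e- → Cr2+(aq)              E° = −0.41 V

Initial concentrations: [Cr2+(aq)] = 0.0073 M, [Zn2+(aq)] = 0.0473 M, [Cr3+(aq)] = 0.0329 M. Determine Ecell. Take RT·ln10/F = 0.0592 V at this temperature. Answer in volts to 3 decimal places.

+0.428 V

Since E°(Cr³⁺/Cr²⁺) > E°(Zn²⁺/Zn), Cr³⁺/Cr²⁺ serves as the cathode.
E°cell = −0.41 − (−0.76) = +0.35 V, with n = 2 electrons transferred.
Balancing gives 2 Cr3+(aq) + Zn(s) → 2 Cr2+(aq) + Zn2+(aq); hence Q = ([Cr2+(aq)]^2·[Zn2+(aq)]) / [Cr3+(aq)]^2 = 0.00233 (log Q = −2.633).
E = E° − (0.0592/n)·log Q = +0.35 − (0.0592/2)(−2.633) = +0.428 V.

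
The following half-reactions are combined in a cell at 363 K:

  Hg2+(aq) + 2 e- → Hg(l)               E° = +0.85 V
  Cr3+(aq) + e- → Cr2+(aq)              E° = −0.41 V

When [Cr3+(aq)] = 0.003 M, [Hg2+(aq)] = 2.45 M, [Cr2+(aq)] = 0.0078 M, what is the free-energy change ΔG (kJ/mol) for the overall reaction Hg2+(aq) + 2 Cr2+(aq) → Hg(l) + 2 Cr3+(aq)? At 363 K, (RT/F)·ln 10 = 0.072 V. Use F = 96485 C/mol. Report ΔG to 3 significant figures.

−252 kJ/mol

With Hg²⁺/Hg reduced at the cathode, E°cell = +0.85 − (−0.41) = +1.26 V and n = 2.
Q = [Cr3+(aq)]^2 / ([Hg2+(aq)]·[Cr2+(aq)]^2) = 0.0604, so log Q = −1.219 and E = +1.26 − (0.072/2)(−1.219) = +1.3039 V.
Finally ΔG = −nFE = −(2)(96485 C/mol)(+1.3039 V) = −252 kJ/mol.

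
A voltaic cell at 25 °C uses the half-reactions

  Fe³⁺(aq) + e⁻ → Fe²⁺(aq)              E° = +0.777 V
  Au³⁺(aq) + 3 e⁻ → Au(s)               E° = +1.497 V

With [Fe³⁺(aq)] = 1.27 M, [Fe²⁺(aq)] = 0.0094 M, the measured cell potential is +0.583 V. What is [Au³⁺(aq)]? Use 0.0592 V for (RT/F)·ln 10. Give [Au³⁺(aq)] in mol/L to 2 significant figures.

The Au³⁺/Au couple has the larger reduction potential, so it is the cathode: E°cell = +1.497 − (+0.777) = +0.720 V and n = 3.
Rearranging E = E° − (0.0592/n)·log Q gives log Q = 3(+0.720 − (+0.583))/0.0592 = 6.943.
Balancing electrons gives Au³⁺(aq) + 3 Fe²⁺(aq) → Au(s) + 3 Fe³⁺(aq); thus Q = [Fe³⁺(aq)]^3 / ([Au³⁺(aq)]·[Fe²⁺(aq)]^3).
Substituting the known concentrations and solving, log [Au³⁺(aq)] = −0.551 and [Au³⁺(aq)] = 0.28 M.

0.28 M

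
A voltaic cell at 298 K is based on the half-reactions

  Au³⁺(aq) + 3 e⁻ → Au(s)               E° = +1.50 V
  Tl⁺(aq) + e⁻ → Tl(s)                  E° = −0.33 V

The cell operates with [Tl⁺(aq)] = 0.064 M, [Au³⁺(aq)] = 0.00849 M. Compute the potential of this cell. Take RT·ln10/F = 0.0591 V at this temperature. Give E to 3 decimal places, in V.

+1.860 V

Since E°(Au³⁺/Au) > E°(Tl⁺/Tl), Au³⁺/Au serves as the cathode.
E°cell = E°cat − E°an = +1.50 − (−0.33) = +1.83 V; n = 3.
The balanced reaction is Au³⁺(aq) + 3 Tl(s) → Au(s) + 3 Tl⁺(aq), so Q = [Tl⁺(aq)]^3 / [Au³⁺(aq)] = 0.0309 and log Q = −1.510.
Applying E = E° − (RT ln10/nF)·log Q gives +1.83 − (0.0591/3)(−1.510) = +1.860 V.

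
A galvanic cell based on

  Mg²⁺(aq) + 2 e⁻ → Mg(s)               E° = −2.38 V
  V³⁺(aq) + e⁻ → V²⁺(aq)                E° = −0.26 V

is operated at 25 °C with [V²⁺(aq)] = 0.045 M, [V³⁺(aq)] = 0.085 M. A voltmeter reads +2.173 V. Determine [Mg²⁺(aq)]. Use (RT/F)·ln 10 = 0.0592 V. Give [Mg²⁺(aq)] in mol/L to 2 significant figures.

0.058 M

V³⁺/V²⁺ is the cathode (higher E°); E°cell = −0.26 − (−2.38) = +2.12 V with n = 2.
From the Nernst equation, log Q = n(E° − E)/0.0592 = 2·(+2.12 − (+2.173))/0.0592 = −1.791.
The balanced reaction is 2 V³⁺(aq) + Mg(s) → 2 V²⁺(aq) + Mg²⁺(aq), so Q = ([V²⁺(aq)]^2·[Mg²⁺(aq)]) / [V³⁺(aq)]^2.
Solving for the unknown gives log [Mg²⁺(aq)] = −1.239, so [Mg²⁺(aq)] ≈ 0.058 M.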